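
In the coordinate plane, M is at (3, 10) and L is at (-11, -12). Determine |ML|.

d = sqrt((-14)^2 + (-22)^2) = sqrt(680) = 2*sqrt(170)

2*sqrt(170)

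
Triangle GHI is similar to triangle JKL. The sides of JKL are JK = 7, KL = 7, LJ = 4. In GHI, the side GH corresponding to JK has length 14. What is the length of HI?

Similar triangles have proportional sides. Setting up the proportion:
GH / JK = HI / KL
14 / 7 = HI / 7
HI = 7 * 14 / 7 = 14.

14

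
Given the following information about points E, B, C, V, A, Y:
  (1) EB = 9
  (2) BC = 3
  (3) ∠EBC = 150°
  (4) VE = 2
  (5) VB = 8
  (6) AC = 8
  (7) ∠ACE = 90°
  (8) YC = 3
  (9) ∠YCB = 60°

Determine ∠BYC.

Step 1: By the law of cosines on triangle YCB: YB² = 3² + 3² − 2·3·3·cos(60°) = 9, so YB = 3.
Step 2: By the inverse law of cosines on triangle BYC: cos(∠BYC) = (3² + 3² − 3²) / (2·3·3) = 9/18 = 0.5, so ∠BYC = 60°.

Therefore, the measure of angle ∠BYC = 60°.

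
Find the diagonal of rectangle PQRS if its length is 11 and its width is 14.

Using the Pythagorean theorem:
d² = 11² + 14² = 121 + 196 = 317
d = sqrt(317)

sqrt(317)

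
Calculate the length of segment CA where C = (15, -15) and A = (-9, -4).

d = sqrt((-24)^2 + (11)^2) = sqrt(697)

sqrt(697)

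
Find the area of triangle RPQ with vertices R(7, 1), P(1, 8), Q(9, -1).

Using the Shoelace formula for a triangle:
Area = (1/2)|x0(y1 - y2) + x1(y2 - y0) + x2(y0 - y1)|
Area = (1/2)|7(8 - -1) + 1(-1 - 1) + 9(1 - 8)|
Area = (1/2)|63 + -2 + -63|
Area = (1/2)|-2|
Area = (1/2)(2)
Area = 1

1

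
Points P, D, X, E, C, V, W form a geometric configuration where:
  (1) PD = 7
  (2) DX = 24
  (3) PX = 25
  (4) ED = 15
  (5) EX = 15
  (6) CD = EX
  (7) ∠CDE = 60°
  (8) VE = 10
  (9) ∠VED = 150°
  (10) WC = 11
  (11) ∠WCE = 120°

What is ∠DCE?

From the given relations: CD = EX = 15.
Step 1: By the law of cosines on triangle CDE: CE² = 15² + 15² − 2·15·15·cos(60°) = 225, so CE = 15.
Step 2: By the inverse law of cosines on triangle DCE: cos(∠DCE) = (15² + 15² − 15²) / (2·15·15) = 225/450 = 0.5, so ∠DCE = 60°.

Therefore, the measure of angle ∠DCE = 60°.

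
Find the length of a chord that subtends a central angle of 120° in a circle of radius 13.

Chord length = 2r sin(θ/2)
= 2 × 13 × sin(120°/2)
= 2 × 13 × sin(60°)
= 13*sqrt(3)

13*sqrt(3)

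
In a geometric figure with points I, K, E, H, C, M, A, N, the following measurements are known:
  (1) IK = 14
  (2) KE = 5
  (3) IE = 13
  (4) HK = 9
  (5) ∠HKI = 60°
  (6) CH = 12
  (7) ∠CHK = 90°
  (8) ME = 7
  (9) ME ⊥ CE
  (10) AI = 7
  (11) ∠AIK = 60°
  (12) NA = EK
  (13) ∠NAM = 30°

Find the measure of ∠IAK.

Step 1: By the law of cosines on triangle AIK: AK² = 7² + 14² − 2·7·14·cos(60°) = 147, so AK = 7·√3.
Step 2: By the inverse law of cosines on triangle IAK: cos(∠IAK) = (7² + (7·√3)² − 14²) / (2·7·7·√3) = 0/169.74 = 0, so ∠IAK = 90°.

Therefore, the measure of angle ∠IAK = 90°.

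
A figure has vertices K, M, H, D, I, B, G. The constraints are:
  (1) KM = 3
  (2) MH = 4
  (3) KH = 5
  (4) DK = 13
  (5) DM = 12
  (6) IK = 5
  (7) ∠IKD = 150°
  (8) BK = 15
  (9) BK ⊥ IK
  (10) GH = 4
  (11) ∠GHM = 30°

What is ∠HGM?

Step 1: By the law of cosines on triangle GHM: GM² = 4² + 4² − 2·4·4·cos(30°) = 4.29, so GM ≈ 2.07.
Step 2: By the inverse law of cosines on triangle HGM: cos(∠HGM) = (4² + 2.07² − 4²) / (2·4·2.07) = 4.29/16.56 = 0.2588, so ∠HGM = 75°.

Therefore, the measure of angle ∠HGM = 75°.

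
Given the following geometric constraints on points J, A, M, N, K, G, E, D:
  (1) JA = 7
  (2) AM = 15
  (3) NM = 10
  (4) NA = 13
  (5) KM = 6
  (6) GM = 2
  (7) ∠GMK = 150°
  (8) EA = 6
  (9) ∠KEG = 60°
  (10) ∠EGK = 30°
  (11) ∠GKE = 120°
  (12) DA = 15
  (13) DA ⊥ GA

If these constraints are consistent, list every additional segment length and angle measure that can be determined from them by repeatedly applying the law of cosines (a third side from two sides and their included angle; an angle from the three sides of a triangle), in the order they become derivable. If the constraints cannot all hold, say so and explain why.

These constraints are not satisfiable: (9), (10) and (11) are the three interior angles of triangle KEG, which must sum to 180°, but 60° + 30° + 120° = 210°. No planar figure meets all of them, so nothing further can be derived.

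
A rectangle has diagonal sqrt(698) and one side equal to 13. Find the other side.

b = sqrt(d^2 - a^2) = sqrt(698 - 169) = sqrt(529) = 23

23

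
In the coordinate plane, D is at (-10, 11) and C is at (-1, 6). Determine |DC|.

d = sqrt((9)^2 + (-5)^2) = sqrt(106)

sqrt(106)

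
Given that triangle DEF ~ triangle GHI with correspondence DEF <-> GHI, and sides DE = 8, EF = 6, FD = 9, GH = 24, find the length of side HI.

k = 24/8 = 3. HI = 3 * 6 = 18.

18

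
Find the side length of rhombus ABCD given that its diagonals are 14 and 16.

Half-diagonals are 7 and 8. side = sqrt(7^2 + 8^2) = sqrt(113)

sqrt(113)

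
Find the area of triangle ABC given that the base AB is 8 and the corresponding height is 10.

Area = (1/2)(8)(10) = 40

40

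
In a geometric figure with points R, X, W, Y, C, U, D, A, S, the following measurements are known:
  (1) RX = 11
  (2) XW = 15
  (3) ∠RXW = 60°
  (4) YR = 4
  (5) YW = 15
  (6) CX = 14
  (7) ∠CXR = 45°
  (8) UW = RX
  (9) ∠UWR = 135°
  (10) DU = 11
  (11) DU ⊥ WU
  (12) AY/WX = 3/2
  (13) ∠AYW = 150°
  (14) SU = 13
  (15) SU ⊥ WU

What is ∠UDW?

From the given relations: UW = RX = 11.
Step 1: By the law of cosines on triangle DUW: DW² = 11² + 11² − 2·11·11·cos(90°) = 242, so DW = 11·√2.
Step 2: By the inverse law of cosines on triangle UDW: cos(∠UDW) = (11² + (11·√2)² − 11²) / (2·11·11·√2) = 242/342.24 = 0.7071, so ∠UDW = 45°.

Therefore, the measure of angle ∠UDW = 45°.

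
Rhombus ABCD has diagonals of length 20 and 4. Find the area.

Area of a rhombus = (d1 * d2) / 2
Area = (20 * 4) / 2
Area = 80 / 2
Area = 40

40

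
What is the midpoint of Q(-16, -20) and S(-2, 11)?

The midpoint is the average of the coordinates:
x: (-16 + -2)/2 = -9
y: (-20 + 11)/2 = -9/2
Midpoint = (-9, -9/2)

(-9, -9/2)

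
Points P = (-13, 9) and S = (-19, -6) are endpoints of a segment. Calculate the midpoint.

M = ((x₁ + x₂)/2, (y₁ + y₂)/2)
= ((-13 + -19)/2, (9 + -6)/2)
= (-32/2, 3/2) = (-16, 3/2)

(-16, 3/2)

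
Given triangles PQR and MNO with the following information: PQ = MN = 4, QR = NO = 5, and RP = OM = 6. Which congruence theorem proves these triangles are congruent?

The given information matches SSS: All three pairs of corresponding sides are equal (Side-Side-Side).

SSS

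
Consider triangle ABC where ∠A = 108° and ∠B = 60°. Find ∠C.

Let angle C = x. Then 108 + 60 + x = 180.
x = 180 - 168 = 12 degrees.

12 degrees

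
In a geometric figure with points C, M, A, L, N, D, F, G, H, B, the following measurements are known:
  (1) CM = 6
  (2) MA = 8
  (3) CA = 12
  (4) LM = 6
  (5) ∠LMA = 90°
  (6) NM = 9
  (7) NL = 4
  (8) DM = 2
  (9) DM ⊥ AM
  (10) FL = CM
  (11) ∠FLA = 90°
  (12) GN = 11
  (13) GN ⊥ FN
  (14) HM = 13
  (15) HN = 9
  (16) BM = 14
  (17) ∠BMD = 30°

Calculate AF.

From the given relations: FL = CM = 6.
Step 1: By the law of cosines on triangle LMA: LA² = 6² + 8² − 2·6·8·cos(90°) = 100, so LA = 10.
Step 2: By the law of cosines on triangle ALF: AF² = 10² + 6² − 2·10·6·cos(90°) = 136, so AF = 2·√34.

Therefore, the length of AF = 2·√34.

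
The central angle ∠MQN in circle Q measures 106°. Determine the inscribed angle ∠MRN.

An inscribed angle intercepts an arc from a point on the circle, while the central angle intercepts the same arc from the center.
The inscribed angle is always half the central angle: 106° / 2 = 53°.

53°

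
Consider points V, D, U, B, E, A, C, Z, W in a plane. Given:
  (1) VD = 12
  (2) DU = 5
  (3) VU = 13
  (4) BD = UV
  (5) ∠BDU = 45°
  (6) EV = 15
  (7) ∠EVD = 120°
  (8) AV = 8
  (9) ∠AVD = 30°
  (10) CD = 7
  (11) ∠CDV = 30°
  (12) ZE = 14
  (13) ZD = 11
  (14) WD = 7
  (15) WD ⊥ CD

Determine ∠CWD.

Step 1: By the law of cosines on triangle WDC: WC² = 7² + 7² − 2·7·7·cos(90°) = 98, so WC = 7·√2.
Step 2: By the inverse law of cosines on triangle CWD: cos(∠CWD) = ((7·√2)² + 7² − 7²) / (2·7·√2·7) = 98/138.59 = 0.7071, so ∠CWD = 45°.

Therefore, the measure of angle ∠CWD = 45°.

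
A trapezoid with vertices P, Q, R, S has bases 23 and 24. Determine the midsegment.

The midsegment of a trapezoid = (base1 + base2) / 2
midsegment = (23 + 24) / 2
midsegment = 47 / 2
midsegment = 47/2

47/2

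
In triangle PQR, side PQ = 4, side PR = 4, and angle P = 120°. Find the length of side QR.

By the law of cosines: QR^2 = PQ^2 + PR^2 - 2*PQ*PR*cos(P)
QR^2 = 4^2 + 4^2 - 2*4*4*cos(120°)
QR^2 = 16 + 16 - 32*(-1/2)
QR^2 = 48
QR = 4*sqrt(3)

4*sqrt(3)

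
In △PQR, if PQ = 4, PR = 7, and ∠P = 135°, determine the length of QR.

When two sides and the included angle are known, the law of cosines gives the third side.
c^2 = a^2 + b^2 - 2ab cos(C) generalizes the Pythagorean theorem to non-right triangles.
Here: QR^2 = 16 + 49 - 56*(-sqrt(2)/2) = 28*sqrt(2) + 65
QR = sqrt(28*sqrt(2) + 65)

sqrt(28*sqrt(2) + 65)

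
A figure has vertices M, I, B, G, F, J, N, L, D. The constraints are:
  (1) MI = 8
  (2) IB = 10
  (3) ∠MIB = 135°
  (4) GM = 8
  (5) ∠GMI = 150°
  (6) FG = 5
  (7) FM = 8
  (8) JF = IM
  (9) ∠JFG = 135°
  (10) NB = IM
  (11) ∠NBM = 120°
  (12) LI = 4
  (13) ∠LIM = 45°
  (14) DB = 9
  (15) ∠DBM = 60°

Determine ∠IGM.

Step 1: By the law of cosines on triangle GMI: GI² = 8² + 8² − 2·8·8·cos(150°) = 238.85, so GI ≈ 15.45.
Step 2: By the inverse law of cosines on triangle IGM: cos(∠IGM) = (15.45² + 8² − 8²) / (2·15.45·8) = 238.85/247.28 = 0.9659, so ∠IGM = 15°.

Therefore, the measure of angle ∠IGM = 15°.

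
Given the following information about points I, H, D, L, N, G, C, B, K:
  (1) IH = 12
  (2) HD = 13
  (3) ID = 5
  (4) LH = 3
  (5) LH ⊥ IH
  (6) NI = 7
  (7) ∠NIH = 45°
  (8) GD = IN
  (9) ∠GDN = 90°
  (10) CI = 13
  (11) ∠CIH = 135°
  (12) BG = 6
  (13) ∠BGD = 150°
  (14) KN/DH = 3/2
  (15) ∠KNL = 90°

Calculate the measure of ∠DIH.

Step 1: By the inverse law of cosines on triangle DIH: cos(∠DIH) = (5² + 12² − 13²) / (2·5·12) = 0/120 = 0, so ∠DIH = 90°.

Therefore, the measure of angle ∠DIH = 90°.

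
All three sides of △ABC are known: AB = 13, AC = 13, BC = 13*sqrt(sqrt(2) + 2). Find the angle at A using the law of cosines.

When all three sides of a triangle are known, the law of cosines can be rearranged to find any angle.
cos(C) = (a² + b² - c²) / (2ab) gives cos(A) = -sqrt(2)/2.
Taking the inverse cosine: A = 135°.

135°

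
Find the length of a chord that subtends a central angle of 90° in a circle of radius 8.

Chord = 2(8) sin(45°) = 8*sqrt(2)

8*sqrt(2)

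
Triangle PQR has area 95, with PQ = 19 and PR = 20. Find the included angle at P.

From the SAS area formula Area = (1/2)ab sin(C), rearranging gives sin(C) = 2*Area/(ab).
sin(C) = 2 * 95 / (380) = 1/2.
Therefore C = arcsin(1/2) = 30°.
Since sin(180° - C) = sin(C), the obtuse angle 150° gives the same area, so C = 30° or C = 150°.

30° or 150°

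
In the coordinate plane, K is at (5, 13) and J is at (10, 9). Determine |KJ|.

d = sqrt((10 - 5)^2 + (9 - 13)^2)
d = sqrt(5^2 + -4^2)
d = sqrt(25 + 16)
d = sqrt(41)

sqrt(41)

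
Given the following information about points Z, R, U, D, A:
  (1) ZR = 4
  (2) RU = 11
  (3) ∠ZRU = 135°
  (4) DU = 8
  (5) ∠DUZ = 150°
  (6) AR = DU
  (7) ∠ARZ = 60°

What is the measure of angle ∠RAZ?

From the given relations: AR = DU = 8.
Step 1: By the law of cosines on triangle ARZ: AZ² = 8² + 4² − 2·8·4·cos(60°) = 48, so AZ = 4·√3.
Step 2: By the inverse law of cosines on triangle RAZ: cos(∠RAZ) = (8² + (4·√3)² − 4²) / (2·8·4·√3) = 96/110.85 = 0.866, so ∠RAZ = 30°.

Therefore, the measure of angle ∠RAZ = 30°.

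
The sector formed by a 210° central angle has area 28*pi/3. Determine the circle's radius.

The sector covers 210°/360° = 7/12 of the full circle.
Full circle area = 28*pi/3 / 7/12 = 16*pi.
Since full area = πr², we get r² = 16*pi/π = 16, so r = 4.

4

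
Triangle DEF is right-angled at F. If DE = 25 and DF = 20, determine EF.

Rearranging the Pythagorean theorem to solve for the unknown leg:
leg^2 = hypotenuse^2 - known_leg^2 = 625 - 400 = 225
leg = sqrt(225) = 15.

15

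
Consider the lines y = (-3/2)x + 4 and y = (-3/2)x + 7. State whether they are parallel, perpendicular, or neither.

Slope of line 1: m1 = -3/2
Slope of line 2: m2 = -3/2
Two lines are parallel if and only if they have equal slopes (or both are vertical).
Here m1 = m2 = -3/2, confirming the lines are parallel.

Parallel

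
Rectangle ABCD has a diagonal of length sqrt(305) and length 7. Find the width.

Using the Pythagorean theorem: d^2 = a^2 + b^2
b^2 = d^2 - a^2
b^2 = 305 - 49
b^2 = 256
b = sqrt(256) = 16

16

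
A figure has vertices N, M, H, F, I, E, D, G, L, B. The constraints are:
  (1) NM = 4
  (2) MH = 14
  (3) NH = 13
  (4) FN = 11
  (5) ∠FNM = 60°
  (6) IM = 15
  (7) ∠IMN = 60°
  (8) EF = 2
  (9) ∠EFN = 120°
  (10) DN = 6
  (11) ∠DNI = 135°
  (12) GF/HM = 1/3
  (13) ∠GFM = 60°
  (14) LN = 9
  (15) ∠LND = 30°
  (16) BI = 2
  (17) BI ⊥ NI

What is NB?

Step 1: By the law of cosines on triangle NMI: NI² = 4² + 15² − 2·4·15·cos(60°) = 181, so NI = √181.
Step 2: By the law of cosines on triangle NIB: NB² = √181² + 2² − 2·√181·2·cos(90°) = 185, so NB = √185.

Therefore, the length of NB = √185.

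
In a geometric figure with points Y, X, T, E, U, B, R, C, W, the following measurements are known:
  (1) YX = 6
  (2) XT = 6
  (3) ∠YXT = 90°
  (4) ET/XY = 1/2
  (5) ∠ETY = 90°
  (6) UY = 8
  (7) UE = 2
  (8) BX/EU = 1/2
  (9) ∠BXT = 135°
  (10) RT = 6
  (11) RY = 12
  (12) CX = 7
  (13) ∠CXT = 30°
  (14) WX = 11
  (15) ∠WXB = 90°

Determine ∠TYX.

Step 1: By the law of cosines on triangle YXT: YT² = 6² + 6² − 2·6·6·cos(90°) = 72, so YT = 6·√2.
Step 2: By the inverse law of cosines on triangle TYX: cos(∠TYX) = ((6·√2)² + 6² − 6²) / (2·6·√2·6) = 72/101.82 = 0.7071, so ∠TYX = 45°.

Therefore, the measure of angle ∠TYX = 45°.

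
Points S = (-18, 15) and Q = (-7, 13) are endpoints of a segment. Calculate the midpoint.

The midpoint is the point halfway along the segment.
Move half the horizontal distance: -18 + (-7 - -18)/2 = -18 + 11/2 = -25/2
Move half the vertical distance: 15 + (13 - 15)/2 = 15 + -2/2 = 14
Midpoint = (-25/2, 14)

(-25/2, 14)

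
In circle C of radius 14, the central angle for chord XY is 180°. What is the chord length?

Chord = 2(14) sin(90°) = 28

28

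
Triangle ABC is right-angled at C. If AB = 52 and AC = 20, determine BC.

By the Pythagorean theorem: BC^2 = AB^2 - AC^2
BC^2 = 52^2 - 20^2 = 2704 - 400 = 2304
BC = sqrt(2304) = 48

48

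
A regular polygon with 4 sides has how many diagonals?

Total line segments between 4 vertices = C(4,2) = 6.
Subtract the 4 sides: 6 - 4 = 2 diagonals.

2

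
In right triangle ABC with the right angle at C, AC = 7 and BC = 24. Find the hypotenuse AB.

By the Pythagorean theorem: AB^2 = AC^2 + BC^2
AB^2 = 7^2 + 24^2 = 49 + 576 = 625
AB = sqrt(625) = 25

25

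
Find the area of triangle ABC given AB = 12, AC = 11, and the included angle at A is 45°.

When two sides and the included angle are known, the area formula is (1/2)ab sin(C).
The height from one side to the opposite vertex is 11 sin(45°) = 11*sqrt(2)/2.
Area = (1/2) * 12 * 11*sqrt(2)/2 = 33*sqrt(2).

33*sqrt(2)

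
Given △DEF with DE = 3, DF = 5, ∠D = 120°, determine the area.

Area = (1/2)(3)(5) sin(120°) = (1/2)(3)(5)(sqrt(3)/2) = 15*sqrt(3)/4

15*sqrt(3)/4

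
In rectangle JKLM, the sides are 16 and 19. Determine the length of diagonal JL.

Using the Pythagorean theorem:
d² = 16² + 19² = 256 + 361 = 617
d = sqrt(617)

sqrt(617)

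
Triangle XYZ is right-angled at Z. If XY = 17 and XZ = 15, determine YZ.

YZ = sqrt(17^2 - 15^2) = sqrt(64) = 8

8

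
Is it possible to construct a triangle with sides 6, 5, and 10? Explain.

Sort the sides: 5, 6, 10.
It suffices to check that the sum of the two smallest exceeds the largest:
5 + 6 = 11 > 10. ✓
Yes, a valid triangle can be formed.

Yes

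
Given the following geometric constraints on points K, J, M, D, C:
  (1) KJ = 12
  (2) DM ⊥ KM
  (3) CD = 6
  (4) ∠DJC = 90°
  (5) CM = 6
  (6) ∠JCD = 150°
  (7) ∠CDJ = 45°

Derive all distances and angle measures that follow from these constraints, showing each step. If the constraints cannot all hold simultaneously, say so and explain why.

These constraints are not satisfiable: (4), (6) and (7) are the three interior angles of triangle DJC, which must sum to 180°, but 90° + 150° + 45° = 285°. No planar figure meets all of them, so nothing further can be derived.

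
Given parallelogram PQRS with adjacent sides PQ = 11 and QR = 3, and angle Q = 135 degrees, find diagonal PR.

The diagonal of a parallelogram can be found by treating two adjacent sides and the diagonal as a triangle.
Applying the law of cosines with sides 11, 3 and included angle 135°:
d^2 = 121 + 9 - 66*cos(135°) = 33*sqrt(2) + 130
d = sqrt(33*sqrt(2) + 130)

sqrt(33*sqrt(2) + 130)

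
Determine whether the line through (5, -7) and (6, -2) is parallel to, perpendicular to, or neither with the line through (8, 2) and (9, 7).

Slope of line 1: m1 = (-2 - -7)/(6 - 5) = 5/1 = 5
Slope of line 2: m2 = (7 - 2)/(9 - 8) = 5/1 = 5
m1 = m2, so the lines are parallel.

Parallel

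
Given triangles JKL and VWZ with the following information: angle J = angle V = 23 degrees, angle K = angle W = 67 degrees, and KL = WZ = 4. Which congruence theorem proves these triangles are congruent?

The given information provides:
angle J = angle V = 23 degrees, angle K = angle W = 67 degrees, and KL = WZ = 4
This matches the AAS congruence theorem.
Two pairs of corresponding angles and a non-included side are equal (Angle-Angle-Side).

AAS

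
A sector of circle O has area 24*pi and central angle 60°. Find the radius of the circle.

r² = 360 × 24*pi / (π × 60) = 144, so r = 12.

12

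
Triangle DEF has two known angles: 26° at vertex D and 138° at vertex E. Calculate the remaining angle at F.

By the triangle angle sum property, the three interior angles of any triangle add up to 180°.
We know angle D = 26° and angle E = 138°, so their sum is 164°.
Therefore angle F = 180° - 164° = 16°.

16 degrees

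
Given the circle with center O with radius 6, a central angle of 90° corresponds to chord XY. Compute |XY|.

Chord = 2(6) sin(45°) = 6*sqrt(2)

6*sqrt(2)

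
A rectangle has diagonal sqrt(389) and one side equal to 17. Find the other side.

b = sqrt(d^2 - a^2) = sqrt(389 - 289) = sqrt(100) = 10

10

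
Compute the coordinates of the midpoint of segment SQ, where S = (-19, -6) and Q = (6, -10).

The midpoint is the point halfway along the segment.
Move half the horizontal distance: -19 + (6 - -19)/2 = -19 + 25/2 = -13/2
Move half the vertical distance: -6 + (-10 - -6)/2 = -6 + -4/2 = -8
Midpoint = (-13/2, -8)

(-13/2, -8)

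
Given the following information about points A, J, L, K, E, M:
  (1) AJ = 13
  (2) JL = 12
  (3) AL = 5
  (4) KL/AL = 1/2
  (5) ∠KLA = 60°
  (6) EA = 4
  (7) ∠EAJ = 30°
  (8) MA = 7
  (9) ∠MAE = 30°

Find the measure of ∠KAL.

From the given relations: KL = 1/2·AL = 1/2·5 ≈ 2.5.
Step 1: By the law of cosines on triangle ALK: AK² = 5² + 2.5² − 2·5·2.5·cos(60°) = 18.75, so AK = 5/2·√3.
Step 2: By the inverse law of cosines on triangle KAL: cos(∠KAL) = ((5/2·√3)² + 5² − 2.5²) / (2·5/2·√3·5) = 37.5/43.3 = 0.866, so ∠KAL = 30°.

Therefore, the measure of angle ∠KAL = 30°.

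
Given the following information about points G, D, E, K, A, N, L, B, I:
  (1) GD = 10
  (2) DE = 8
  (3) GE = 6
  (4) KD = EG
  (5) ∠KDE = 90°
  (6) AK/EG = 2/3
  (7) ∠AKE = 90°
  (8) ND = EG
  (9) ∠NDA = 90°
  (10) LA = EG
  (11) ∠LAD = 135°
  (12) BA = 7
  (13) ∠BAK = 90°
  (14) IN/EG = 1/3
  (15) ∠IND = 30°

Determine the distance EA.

From the given relations: KD = EG = 6; AK = 2/3·EG = 2/3·6 = 4.
Step 1: By the law of cosines on triangle EDK: EK² = 8² + 6² − 2·8·6·cos(90°) = 100, so EK = 10.
Step 2: By the law of cosines on triangle EKA: EA² = 10² + 4² − 2·10·4·cos(90°) = 116, so EA = 2·√29.

Therefore, the length of EA = 2·√29.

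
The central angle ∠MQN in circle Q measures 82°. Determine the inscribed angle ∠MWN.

An inscribed angle intercepts an arc from a point on the circle, while the central angle intercepts the same arc from the center.
The inscribed angle is always half the central angle: 82° / 2 = 41°.

41°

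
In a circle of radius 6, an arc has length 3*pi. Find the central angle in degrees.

Arc length L = 2πr × θ/360, so θ = 360L / (2πr).
θ = 360 × 3*pi / (2π × 6)
θ = 90°
θ = 90°

90°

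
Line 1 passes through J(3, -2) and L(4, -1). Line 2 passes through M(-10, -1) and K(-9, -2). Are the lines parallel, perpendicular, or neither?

Slope of line 1: m1 = (-1 - -2)/(4 - 3) = 1/1 = 1
Slope of line 2: m2 = (-2 - -1)/(-9 - -10) = -1/1 = -1
m1 * m2 = (1) * (-1) = -1 = -1, so the lines are perpendicular.

Perpendicular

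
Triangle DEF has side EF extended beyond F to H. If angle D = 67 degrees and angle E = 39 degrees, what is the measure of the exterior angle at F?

By the exterior angle theorem, an exterior angle of a triangle equals the sum of the two remote interior angles.
Exterior angle = angle D + angle E
Exterior angle = 67 + 39 = 106 degrees

106 degrees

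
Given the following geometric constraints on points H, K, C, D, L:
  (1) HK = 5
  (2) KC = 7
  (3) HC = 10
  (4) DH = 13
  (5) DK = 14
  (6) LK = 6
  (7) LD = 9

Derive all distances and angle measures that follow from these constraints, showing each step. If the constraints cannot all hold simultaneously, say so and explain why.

The constraints are consistent.

Step 1: From HC = 10, HK = 5, CK = 7, by the inverse law of cosines:
  cos(∠CHK) = (HC² + HK² - CK²) / (2·HC·HK)
  ∠CHK = 40.54°

Step 2: From HD = 13, HK = 5, DK = 14, by the inverse law of cosines:
  cos(∠DHK) = (HD² + HK² - DK²) / (2·HD·HK)
  ∠DHK = 90.88°

Step 3: From KC = 7, KH = 5, CH = 10, by the inverse law of cosines:
  cos(∠CKH) = (KC² + KH² - CH²) / (2·KC·KH)
  ∠CKH = 111.8°

Step 4: From KD = 14, KH = 5, DH = 13, by the inverse law of cosines:
  cos(∠DKH) = (KD² + KH² - DH²) / (2·KD·KH)
  ∠DKH = 68.2°

Step 5: From KD = 14, KL = 6, DL = 9, by the inverse law of cosines:
  cos(∠DKL) = (KD² + KL² - DL²) / (2·KD·KL)
  ∠DKL = 26°

Step 6: From CH = 10, CK = 7, HK = 5, by the inverse law of cosines:
  cos(∠HCK) = (CH² + CK² - HK²) / (2·CH·CK)
  ∠HCK = 27.66°

Step 7: From DH = 13, DK = 14, HK = 5, by the inverse law of cosines:
  cos(∠HDK) = (DH² + DK² - HK²) / (2·DH·DK)
  ∠HDK = 20.92°

Step 8: From DK = 14, DL = 9, KL = 6, by the inverse law of cosines:
  cos(∠KDL) = (DK² + DL² - KL²) / (2·DK·DL)
  ∠KDL = 16.99°

Step 9: From LD = 9, LK = 6, DK = 14, by the inverse law of cosines:
  cos(∠DLK) = (LD² + LK² - DK²) / (2·LD·LK)
  ∠DLK = 137.01°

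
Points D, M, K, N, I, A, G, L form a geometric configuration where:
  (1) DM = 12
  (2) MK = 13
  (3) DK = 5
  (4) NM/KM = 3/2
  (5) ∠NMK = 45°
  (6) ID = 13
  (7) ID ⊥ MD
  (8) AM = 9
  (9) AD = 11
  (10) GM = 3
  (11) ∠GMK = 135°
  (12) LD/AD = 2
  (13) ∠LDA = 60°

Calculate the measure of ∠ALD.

From the given relations: LD = 2·AD = 2·11 = 22.
Step 1: By the law of cosines on triangle LDA: LA² = 22² + 11² − 2·22·11·cos(60°) = 363, so LA = 11·√3.
Step 2: By the inverse law of cosines on triangle ALD: cos(∠ALD) = ((11·√3)² + 22² − 11²) / (2·11·√3·22) = 726/838.31 = 0.866, so ∠ALD = 30°.

Therefore, the measure of angle ∠ALD = 30°.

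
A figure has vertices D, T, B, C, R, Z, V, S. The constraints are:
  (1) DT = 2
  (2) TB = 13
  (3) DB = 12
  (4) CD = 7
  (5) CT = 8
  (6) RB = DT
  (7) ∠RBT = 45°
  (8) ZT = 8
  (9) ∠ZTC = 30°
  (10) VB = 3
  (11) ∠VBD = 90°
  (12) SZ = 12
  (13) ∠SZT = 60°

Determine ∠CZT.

Step 1: By the law of cosines on triangle ZTC: ZC² = 8² + 8² − 2·8·8·cos(30°) = 17.15, so ZC ≈ 4.14.
Step 2: By the inverse law of cosines on triangle CZT: cos(∠CZT) = (4.14² + 8² − 8²) / (2·4.14·8) = 17.15/66.26 = 0.2588, so ∠CZT = 75°.

Therefore, the measure of angle ∠CZT = 75°.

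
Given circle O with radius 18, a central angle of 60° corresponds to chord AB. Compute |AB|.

Drop a perpendicular from the center to the chord, bisecting both the chord and the central angle.
Each half-chord = r sin(θ/2) = 18 sin(30°).
The full chord = 2 × 18 × sin(30°) = 18.

18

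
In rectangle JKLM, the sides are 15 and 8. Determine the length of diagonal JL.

A rectangle's diagonal splits it into two right triangles, with the diagonal as the hypotenuse.
By the Pythagorean theorem, d^2 = 15^2 + 8^2 = 289.
Therefore d = sqrt(289) = 17.

17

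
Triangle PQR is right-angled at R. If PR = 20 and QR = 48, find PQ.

In a right triangle, the square of the hypotenuse equals the sum of the squares of the two legs.
The legs are 20 and 48, so the hypotenuse = sqrt(400 + 2304) = sqrt(2704) = 52.

52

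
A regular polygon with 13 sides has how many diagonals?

Total line segments between 13 vertices = C(13,2) = 78.
Subtract the 13 sides: 78 - 13 = 65 diagonals.

65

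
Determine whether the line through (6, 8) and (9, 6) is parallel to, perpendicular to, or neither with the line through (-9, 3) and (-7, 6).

Slope of line 1: m1 = (6 - 8)/(9 - 6) = -2/3 = -2/3
Slope of line 2: m2 = (6 - 3)/(-7 - -9) = 3/2 = 3/2
Two lines are perpendicular when the product of their slopes is -1 (negative reciprocals).
m1 * m2 = (-2/3) * (3/2) = -1, confirming perpendicularity.

Perpendicular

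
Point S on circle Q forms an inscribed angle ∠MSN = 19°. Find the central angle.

Central angle = 2 × 19° = 38° (inscribed angle theorem).

38°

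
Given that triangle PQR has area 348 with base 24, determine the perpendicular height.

height = 2 * 348 / 24 = 29

29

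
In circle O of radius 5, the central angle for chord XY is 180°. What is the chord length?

Drop a perpendicular from the center to the chord, bisecting both the chord and the central angle.
Each half-chord = r sin(θ/2) = 5 sin(90°).
The full chord = 2 × 5 × sin(90°) = 10.

10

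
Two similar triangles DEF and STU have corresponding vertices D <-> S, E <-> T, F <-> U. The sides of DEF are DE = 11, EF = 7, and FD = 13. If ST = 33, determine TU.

k = 33/11 = 3. TU = 3 * 7 = 21.

21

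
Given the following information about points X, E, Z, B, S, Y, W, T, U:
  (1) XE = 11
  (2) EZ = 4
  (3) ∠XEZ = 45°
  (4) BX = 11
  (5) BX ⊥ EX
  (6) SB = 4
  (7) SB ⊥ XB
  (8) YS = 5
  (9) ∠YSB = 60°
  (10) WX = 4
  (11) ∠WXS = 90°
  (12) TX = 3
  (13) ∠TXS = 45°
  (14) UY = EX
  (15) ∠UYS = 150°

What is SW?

Step 1: By the law of cosines on triangle SBX: SX² = 4² + 11² − 2·4·11·cos(90°) = 137, so SX = √137.
Step 2: By the law of cosines on triangle SXW: SW² = √137² + 4² − 2·√137·4·cos(90°) = 153, so SW = 3·√17.

Therefore, the length of SW = 3·√17.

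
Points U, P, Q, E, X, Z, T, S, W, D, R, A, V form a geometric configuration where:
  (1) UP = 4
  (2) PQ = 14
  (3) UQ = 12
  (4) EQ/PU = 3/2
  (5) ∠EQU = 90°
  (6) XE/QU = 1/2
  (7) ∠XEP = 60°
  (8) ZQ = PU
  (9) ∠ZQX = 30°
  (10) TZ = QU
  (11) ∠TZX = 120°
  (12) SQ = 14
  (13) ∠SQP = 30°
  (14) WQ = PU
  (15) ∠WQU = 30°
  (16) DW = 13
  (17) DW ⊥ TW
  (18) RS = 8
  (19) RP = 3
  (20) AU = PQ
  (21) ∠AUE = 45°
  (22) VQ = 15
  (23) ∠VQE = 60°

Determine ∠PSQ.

Step 1: By the law of cosines on triangle SQP: SP² = 14² + 14² − 2·14·14·cos(30°) = 52.52, so SP ≈ 7.25.
Step 2: By the inverse law of cosines on triangle PSQ: cos(∠PSQ) = (7.25² + 14² − 14²) / (2·7.25·14) = 52.52/202.91 = 0.2588, so ∠PSQ = 75°.

Therefore, the measure of angle ∠PSQ = 75°.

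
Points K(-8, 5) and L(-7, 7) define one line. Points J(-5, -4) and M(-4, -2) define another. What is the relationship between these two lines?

Slope of line 1: m1 = (7 - 5)/(-7 - -8) = 2/1 = 2
Slope of line 2: m2 = (-2 - -4)/(-4 - -5) = 2/1 = 2
m1 = m2, so the lines are parallel.

Parallel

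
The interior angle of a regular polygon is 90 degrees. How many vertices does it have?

The exterior angle is the supplement of the interior angle: 180 - 90 = 90 degrees.
Since the exterior angles of any convex polygon sum to 360 degrees, the number of sides is 360 / 90 = 4.

4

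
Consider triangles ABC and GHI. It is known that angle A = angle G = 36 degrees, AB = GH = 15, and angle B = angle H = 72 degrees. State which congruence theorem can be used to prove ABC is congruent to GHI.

Consider the given information: angle A = angle G = 36 degrees, AB = GH = 15, and angle B = angle H = 72 degrees
This is not SSS or AAS: SSS requires all three pairs of sides, but we don't have that. AAS requires two angles and a non-included side.
The correct criterion is ASA. Two pairs of corresponding angles and the included side are equal (Angle-Side-Angle).

ASA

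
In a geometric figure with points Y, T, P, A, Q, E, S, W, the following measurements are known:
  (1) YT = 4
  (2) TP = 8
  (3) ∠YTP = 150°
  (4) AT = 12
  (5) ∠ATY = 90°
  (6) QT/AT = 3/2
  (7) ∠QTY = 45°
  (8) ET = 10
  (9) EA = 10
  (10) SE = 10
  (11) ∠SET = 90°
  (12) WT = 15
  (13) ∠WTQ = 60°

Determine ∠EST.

Step 1: By the law of cosines on triangle SET: ST² = 10² + 10² − 2·10·10·cos(90°) = 200, so ST = 10·√2.
Step 2: By the inverse law of cosines on triangle EST: cos(∠EST) = (10² + (10·√2)² − 10²) / (2·10·10·√2) = 200/282.84 = 0.7071, so ∠EST = 45°.

Therefore, the measure of angle ∠EST = 45°.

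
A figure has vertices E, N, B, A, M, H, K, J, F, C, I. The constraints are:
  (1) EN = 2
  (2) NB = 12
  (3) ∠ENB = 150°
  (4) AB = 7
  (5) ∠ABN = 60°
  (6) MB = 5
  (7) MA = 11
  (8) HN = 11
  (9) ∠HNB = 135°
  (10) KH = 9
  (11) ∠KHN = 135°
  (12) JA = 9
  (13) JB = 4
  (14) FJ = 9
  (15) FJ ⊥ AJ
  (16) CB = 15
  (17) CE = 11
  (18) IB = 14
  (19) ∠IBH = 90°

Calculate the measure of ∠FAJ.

Step 1: By the law of cosines on triangle AJF: AF² = 9² + 9² − 2·9·9·cos(90°) = 162, so AF = 9·√2.
Step 2: By the inverse law of cosines on triangle FAJ: cos(∠FAJ) = ((9·√2)² + 9² − 9²) / (2·9·√2·9) = 162/229.1 = 0.7071, so ∠FAJ = 45°.

Therefore, the measure of angle ∠FAJ = 45°.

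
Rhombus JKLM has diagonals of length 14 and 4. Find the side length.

In a rhombus, the diagonals bisect each other perpendicularly, creating four congruent right triangles.
Each triangle has legs 7 (half of 14) and 2 (half of 4).
The hypotenuse of each right triangle is a side of the rhombus:
side = sqrt(7^2 + 2^2) = sqrt(53)

sqrt(53)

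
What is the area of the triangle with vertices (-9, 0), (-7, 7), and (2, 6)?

The Shoelace formula computes the area from vertex coordinates by summing cross products.
For vertices (-9,0), (-7,7), (2,6):
Signed sum = -9*7 - -7*0 + -7*6 - 2*7 + 2*0 - -9*6
= -63 + -56 + 54 = -65
Area = (1/2)|-65| = 65/2.

65/2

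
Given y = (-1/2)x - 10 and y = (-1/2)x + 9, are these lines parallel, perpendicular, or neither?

Slope of line 1: m1 = -1/2
Slope of line 2: m2 = -1/2
m1 = m2, so the lines are parallel.

Parallel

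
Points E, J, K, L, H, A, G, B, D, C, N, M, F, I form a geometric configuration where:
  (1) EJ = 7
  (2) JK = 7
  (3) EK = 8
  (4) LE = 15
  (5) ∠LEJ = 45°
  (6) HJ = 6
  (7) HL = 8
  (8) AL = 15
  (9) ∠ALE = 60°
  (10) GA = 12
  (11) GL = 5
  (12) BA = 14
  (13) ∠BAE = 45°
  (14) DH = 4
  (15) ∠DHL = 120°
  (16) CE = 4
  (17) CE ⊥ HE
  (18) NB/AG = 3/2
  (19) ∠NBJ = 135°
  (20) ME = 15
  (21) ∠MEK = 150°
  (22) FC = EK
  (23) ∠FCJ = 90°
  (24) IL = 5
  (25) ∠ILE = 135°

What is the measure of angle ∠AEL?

Step 1: By the law of cosines on triangle ELA: EA² = 15² + 15² − 2·15·15·cos(60°) = 225, so EA = 15.
Step 2: By the inverse law of cosines on triangle AEL: cos(∠AEL) = (15² + 15² − 15²) / (2·15·15) = 225/450 = 0.5, so ∠AEL = 60°.

Therefore, the measure of angle ∠AEL = 60°.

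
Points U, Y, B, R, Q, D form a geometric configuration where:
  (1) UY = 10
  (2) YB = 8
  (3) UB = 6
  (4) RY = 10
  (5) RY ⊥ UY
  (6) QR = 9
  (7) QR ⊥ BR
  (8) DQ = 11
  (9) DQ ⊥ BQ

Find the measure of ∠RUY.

Step 1: By the law of cosines on triangle UYR: UR² = 10² + 10² − 2·10·10·cos(90°) = 200, so UR = 10·√2.
Step 2: By the inverse law of cosines on triangle RUY: cos(∠RUY) = ((10·√2)² + 10² − 10²) / (2·10·√2·10) = 200/282.84 = 0.7071, so ∠RUY = 45°.

Therefore, the measure of angle ∠RUY = 45°.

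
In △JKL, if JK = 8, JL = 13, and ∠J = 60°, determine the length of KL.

When two sides and the included angle are known, the law of cosines gives the third side.
c^2 = a^2 + b^2 - 2ab cos(C) generalizes the Pythagorean theorem to non-right triangles.
Here: KL^2 = 64 + 169 - 208*(1/2) = 129
KL = sqrt(129)

sqrt(129)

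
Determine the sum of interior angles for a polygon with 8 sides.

The sum of interior angles of an n-sided polygon is (n - 2) * 180.
For n = 8: (8 - 2) * 180 = 6 * 180 = 1080 degrees.

1080 degrees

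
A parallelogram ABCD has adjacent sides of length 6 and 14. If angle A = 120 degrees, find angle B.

Consecutive angles are supplementary: angle B = 180 - 120 = 60 degrees.

60 degrees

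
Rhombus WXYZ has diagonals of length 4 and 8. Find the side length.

In a rhombus, the diagonals bisect each other perpendicularly, creating four congruent right triangles.
Each triangle has legs 2 (half of 4) and 4 (half of 8).
The hypotenuse of each right triangle is a side of the rhombus:
side = sqrt(2^2 + 4^2) = sqrt(20) = 2*sqrt(5)

2*sqrt(5)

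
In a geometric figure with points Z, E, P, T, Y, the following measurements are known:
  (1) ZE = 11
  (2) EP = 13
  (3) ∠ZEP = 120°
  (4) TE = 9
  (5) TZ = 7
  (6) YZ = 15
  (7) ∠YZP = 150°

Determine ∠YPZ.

Step 1: By the law of cosines on triangle ZEP: ZP² = 11² + 13² − 2·11·13·cos(120°) = 433, so ZP ≈ 20.81.
Step 2: By the law of cosines on triangle PZY: PY² = 20.81² + 15² − 2·20.81·15·cos(150°) = 1198.62, so PY ≈ 34.62.
Step 3: By the inverse law of cosines on triangle YPZ: cos(∠YPZ) = (34.62² + 20.81² − 15²) / (2·34.62·20.81) = 1406.62/1440.84 = 0.9763, so ∠YPZ = 12.51°.

Therefore, the measure of angle ∠YPZ = 12.51°.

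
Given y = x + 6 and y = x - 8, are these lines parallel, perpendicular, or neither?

Slope of line 1: m1 = 1
Slope of line 2: m2 = 1
Since m1 = m2 = 1, the lines are parallel.

Parallel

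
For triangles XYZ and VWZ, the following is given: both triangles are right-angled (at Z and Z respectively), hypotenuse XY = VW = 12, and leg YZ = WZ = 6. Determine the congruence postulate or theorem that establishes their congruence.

The given information provides:
both triangles are right-angled (at Z and Z respectively), hypotenuse XY = VW = 12, and leg YZ = WZ = 6
This matches the HL congruence theorem.
The hypotenuse and one leg of two right triangles are equal (Hypotenuse-Leg).

HL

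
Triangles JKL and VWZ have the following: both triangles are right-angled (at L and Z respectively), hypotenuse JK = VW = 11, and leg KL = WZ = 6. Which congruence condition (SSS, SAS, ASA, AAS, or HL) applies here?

The given information provides:
both triangles are right-angled (at L and Z respectively), hypotenuse JK = VW = 11, and leg KL = WZ = 6
This matches the HL congruence theorem.
The hypotenuse and one leg of two right triangles are equal (Hypotenuse-Leg).

HL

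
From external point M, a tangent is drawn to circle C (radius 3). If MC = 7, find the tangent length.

The tangent, radius, and line from the external point to the center form a right triangle.
The right angle is where the tangent meets the radius.
By the Pythagorean theorem: tangent² + 3² = 7²
tangent² = 49 - 9 = 40
tangent = 2*sqrt(10)

2*sqrt(10)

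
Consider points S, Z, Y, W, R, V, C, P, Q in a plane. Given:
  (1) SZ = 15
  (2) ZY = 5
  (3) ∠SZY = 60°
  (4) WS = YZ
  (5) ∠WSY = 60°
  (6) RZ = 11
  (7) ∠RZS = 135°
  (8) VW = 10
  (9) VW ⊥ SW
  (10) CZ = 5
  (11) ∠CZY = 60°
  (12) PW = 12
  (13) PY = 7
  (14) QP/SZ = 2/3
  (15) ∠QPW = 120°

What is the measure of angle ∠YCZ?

Step 1: By the law of cosines on triangle CZY: CY² = 5² + 5² − 2·5·5·cos(60°) = 25, so CY = 5.
Step 2: By the inverse law of cosines on triangle YCZ: cos(∠YCZ) = (5² + 5² − 5²) / (2·5·5) = 25/50 = 0.5, so ∠YCZ = 60°.

Therefore, the measure of angle ∠YCZ = 60°.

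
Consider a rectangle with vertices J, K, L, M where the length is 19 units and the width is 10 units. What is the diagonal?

d = sqrt(19^2 + 10^2) = sqrt(461)

sqrt(461)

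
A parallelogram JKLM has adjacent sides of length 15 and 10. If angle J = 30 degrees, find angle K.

Opposite sides of a parallelogram are parallel, so consecutive angles form co-interior angles on a transversal.
Co-interior angles sum to 180°, giving angle K = 180 - 30 = 150 degrees.

150 degrees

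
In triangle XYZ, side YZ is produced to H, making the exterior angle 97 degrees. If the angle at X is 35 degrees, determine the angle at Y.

By the exterior angle theorem: exterior angle = sum of remote interior angles.
97 = 35 + angle Y
angle Y = 97 - 35 = 62 degrees

62 degrees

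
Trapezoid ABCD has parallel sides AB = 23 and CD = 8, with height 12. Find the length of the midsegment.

The midsegment of a trapezoid = (base1 + base2) / 2
midsegment = (23 + 8) / 2
midsegment = 31 / 2
midsegment = 31/2

31/2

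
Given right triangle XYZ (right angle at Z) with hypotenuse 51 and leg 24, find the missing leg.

YZ = sqrt(51^2 - 24^2) = sqrt(2025) = 45

45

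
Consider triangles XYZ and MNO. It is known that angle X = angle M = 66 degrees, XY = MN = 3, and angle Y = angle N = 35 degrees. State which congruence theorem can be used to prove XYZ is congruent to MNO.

The given information provides:
angle X = angle M = 66 degrees, XY = MN = 3, and angle Y = angle N = 35 degrees
This matches the ASA congruence theorem.
Two pairs of corresponding angles and the included side are equal (Angle-Side-Angle).

ASA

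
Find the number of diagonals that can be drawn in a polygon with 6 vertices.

Each of the 6 vertices connects to 3 non-adjacent vertices via diagonals.
Total connections = 6 × 3 = 18, but each diagonal is counted twice.
Number of diagonals = 18 / 2 = 9.

9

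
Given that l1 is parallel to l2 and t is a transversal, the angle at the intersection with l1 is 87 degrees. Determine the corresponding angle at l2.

Corresponding angles formed by parallel lines and a transversal are equal.
The given angle is 87 degrees.
The corresponding angle = 87 degrees.

87 degrees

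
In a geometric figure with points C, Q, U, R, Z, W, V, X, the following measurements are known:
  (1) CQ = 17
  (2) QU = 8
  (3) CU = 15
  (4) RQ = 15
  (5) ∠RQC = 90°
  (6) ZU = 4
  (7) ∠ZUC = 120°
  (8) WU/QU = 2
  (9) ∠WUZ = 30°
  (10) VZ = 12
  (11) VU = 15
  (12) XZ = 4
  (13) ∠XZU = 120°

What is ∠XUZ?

Step 1: By the law of cosines on triangle UZX: UX² = 4² + 4² − 2·4·4·cos(120°) = 48, so UX = 4·√3.
Step 2: By the inverse law of cosines on triangle XUZ: cos(∠XUZ) = ((4·√3)² + 4² − 4²) / (2·4·√3·4) = 48/55.43 = 0.866, so ∠XUZ = 30°.

Therefore, the measure of angle ∠XUZ = 30°.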